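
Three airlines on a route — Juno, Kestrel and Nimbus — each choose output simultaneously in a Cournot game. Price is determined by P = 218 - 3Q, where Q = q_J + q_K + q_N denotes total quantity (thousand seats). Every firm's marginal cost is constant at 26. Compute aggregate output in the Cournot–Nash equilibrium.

48

Each firm earns π_i = (218 - 3Q)q_i - 26q_i.
First-order condition (treating rivals' output as given): 192 - 6q_i - 3·Σ_{j≠i} q_j = 0.
By symmetry each firm produces the same amount; substituting Σ_{j≠i} q_j = 2q_i yields q_i = 192/12 = 16.
Total output Q = 16 + 16 + 16 = 48.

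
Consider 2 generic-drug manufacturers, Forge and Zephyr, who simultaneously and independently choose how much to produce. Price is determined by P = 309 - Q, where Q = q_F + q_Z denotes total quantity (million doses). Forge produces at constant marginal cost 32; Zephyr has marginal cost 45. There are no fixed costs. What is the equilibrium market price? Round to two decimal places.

Forge's profit: π_F = (309 - Q)q_F - (32q_F). Setting ∂π_F/∂q_F = 0: 277 - 2q_F - (q_Z) = 0.
Zephyr's profit: π_Z = (309 - Q)q_Z - (45q_Z). Setting ∂π_Z/∂q_Z = 0: 264 - 2q_Z - (q_F) = 0.
Best responses: q_F = (277 - q_Z)/2, q_Z = (264 - q_F)/2.
Solving the pair: q_F = 290/3, q_Z = 251/3.
Total output Q = 541/3, so price P = 309 - 541/3 = 386/3.

128.67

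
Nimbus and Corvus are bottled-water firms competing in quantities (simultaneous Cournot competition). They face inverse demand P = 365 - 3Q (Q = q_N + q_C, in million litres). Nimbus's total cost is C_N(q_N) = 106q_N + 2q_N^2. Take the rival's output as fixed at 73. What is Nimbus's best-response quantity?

4

With the rival's output fixed at 73, Nimbus's profit is π_N = (365 - 3·73 - 3q_N)q_N - (106q_N + 2q_N²) = (146 - 3q_N)q_N - (106q_N + 2q_N²).
∂π_N/∂q_N = 40 - 10q_N = 0, so q_N = 4.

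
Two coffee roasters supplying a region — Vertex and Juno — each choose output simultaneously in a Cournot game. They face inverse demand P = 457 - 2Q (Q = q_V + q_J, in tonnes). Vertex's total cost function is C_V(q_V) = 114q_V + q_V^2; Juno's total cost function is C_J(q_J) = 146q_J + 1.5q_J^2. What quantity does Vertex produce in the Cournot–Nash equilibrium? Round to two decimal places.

46.82

Vertex's profit: π_V = (457 - 2Q)q_V - (114q_V + q_V²). Setting ∂π_V/∂q_V = 0: 343 - 6q_V - 2(q_J) = 0.
Juno's profit: π_J = (457 - 2Q)q_J - (146q_J + (3/2)q_J²). Setting ∂π_J/∂q_J = 0: 311 - 7q_J - 2(q_V) = 0.
Rearranging gives the reaction functions q_V = (343 - 2q_J)/6 and q_J = (311 - 2q_V)/7.
Solving the pair: q_V = 1779/38, q_J = 590/19.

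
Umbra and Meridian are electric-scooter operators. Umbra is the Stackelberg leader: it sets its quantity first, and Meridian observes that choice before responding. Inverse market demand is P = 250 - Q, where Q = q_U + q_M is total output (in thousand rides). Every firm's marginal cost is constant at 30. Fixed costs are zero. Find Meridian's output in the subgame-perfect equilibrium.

55

The follower Meridian best-responds to any q_U: π_M = (250 - Q)q_M - 30q_M.
∂π_M/∂q_M = 220 - q_U - 2q_M = 0 gives the reaction function q_M = (220 - q_U)/2.
Umbra substitutes q_M(q_U) into its own profit: π_U = q_U(250 - q_U - (220 - q_U)/2) - 30q_U = (140 - (1/2)q_U)q_U - 30q_U.
Leader FOC: 110 - q_U = 0, so q_U = 110.
Then q_M = (220 - 110)/2 = 55.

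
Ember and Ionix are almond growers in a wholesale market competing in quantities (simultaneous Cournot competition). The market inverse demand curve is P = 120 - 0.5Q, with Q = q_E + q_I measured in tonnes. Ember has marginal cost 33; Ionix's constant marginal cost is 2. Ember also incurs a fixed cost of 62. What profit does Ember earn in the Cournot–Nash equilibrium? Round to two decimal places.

Ember's profit: π_E = (120 - 0.5Q)q_E - (33q_E). Setting ∂π_E/∂q_E = 0: 87 - q_E - (1/2)(q_I) = 0.
Ionix's first-order condition: 118 - q_I - (1/2)(q_E) = 0.
Best responses: q_E = (87 - (1/2)q_I), q_I = (118 - (1/2)q_E).
Substituting one into the other gives q_E = 112/3 and q_I = 298/3.
Price P = 120 - (1/2)·(410/3) = 155/3.
Ember's profit: (155/3 - 33)·(112/3) - 62 = 634.8889.

634.89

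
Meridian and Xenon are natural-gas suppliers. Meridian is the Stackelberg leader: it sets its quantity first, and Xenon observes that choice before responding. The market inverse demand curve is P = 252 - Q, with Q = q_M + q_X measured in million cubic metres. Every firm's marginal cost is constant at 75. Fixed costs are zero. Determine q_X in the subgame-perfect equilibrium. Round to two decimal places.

44.25

Solve by backward induction. Given q_M, the follower Xenon maximises π_X = (252 - q_M - q_X)q_X - 75q_X.
Setting the follower's marginal profit to zero, 177 - q_M - 2q_X = 0, i.e. q_X = (177 - q_M)/2.
The leader anticipates this reaction. Substituting into P = 252 - Q gives P = 327/2 - (1/2)q_M, so π_M = (327/2 - (1/2)q_M)q_M - 75q_M.
The leader's first-order condition 177/2 - q_M = 0 yields q_M = 177/2.
Then q_X = (177 - 177/2)/2 = 177/4.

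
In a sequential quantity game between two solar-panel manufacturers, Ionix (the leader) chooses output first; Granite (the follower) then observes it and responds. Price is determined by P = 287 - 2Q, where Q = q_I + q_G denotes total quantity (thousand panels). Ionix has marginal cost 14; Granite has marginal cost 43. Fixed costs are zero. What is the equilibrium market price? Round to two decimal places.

The follower Granite best-responds to any q_I: π_G = (287 - 2Q)q_G - 43q_G.
Setting the follower's marginal profit to zero, 244 - 2q_I - 4q_G = 0, i.e. q_G = (244 - 2q_I)/4.
Ionix substitutes q_G(q_I) into its own profit: π_I = q_I(287 - 2q_I - (244 - 2q_I)/2) - 14q_I = (165 - q_I)q_I - 14q_I.
Leader FOC: 151 - 2q_I = 0, so q_I = 151/2.
Then q_G = (244 - 2·(151/2))/4 = 93/4.
Total output Q = 395/4, so price P = 287 - 2·(395/4) = 179/2.

89.50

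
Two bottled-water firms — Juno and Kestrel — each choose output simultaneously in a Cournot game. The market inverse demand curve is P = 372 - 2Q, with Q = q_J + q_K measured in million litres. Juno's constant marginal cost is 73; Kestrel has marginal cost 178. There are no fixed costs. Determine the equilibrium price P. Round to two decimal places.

Juno's profit: π_J = (372 - 2Q)q_J - (73q_J). Setting ∂π_J/∂q_J = 0: 299 - 4q_J - 2(q_K) = 0.
Kestrel's first-order condition: 194 - 4q_K - 2(q_J) = 0.
So q_J = (299 - 2q_K)/4 and q_K = (194 - 2q_J)/4.
Substituting one into the other gives q_J = 202/3 and q_K = 89/6.
Total output Q = 493/6, so price P = 372 - 2·(493/6) = 623/3.

207.67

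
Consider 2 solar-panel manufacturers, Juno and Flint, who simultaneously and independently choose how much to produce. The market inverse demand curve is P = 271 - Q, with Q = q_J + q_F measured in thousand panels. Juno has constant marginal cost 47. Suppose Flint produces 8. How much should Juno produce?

108

With the rival's output fixed at 8, Juno's profit is π_J = (271 - 8 - q_J)q_J - (47q_J) = (263 - q_J)q_J - (47q_J).
∂π_J/∂q_J = 216 - 2q_J = 0, so q_J = 108.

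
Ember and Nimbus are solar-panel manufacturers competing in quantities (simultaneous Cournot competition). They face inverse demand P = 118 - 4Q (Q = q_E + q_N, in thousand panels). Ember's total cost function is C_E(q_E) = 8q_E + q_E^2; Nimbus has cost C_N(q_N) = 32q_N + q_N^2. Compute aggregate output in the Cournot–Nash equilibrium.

14

Ember's profit: π_E = (118 - 4Q)q_E - (8q_E + q_E²). Setting ∂π_E/∂q_E = 0: 110 - 10q_E - 4(q_N) = 0.
Nimbus's first-order condition: 86 - 10q_N - 4(q_E) = 0.
So q_E = (110 - 4q_N)/10 and q_N = (86 - 4q_E)/10.
Solving the pair: q_E = 9, q_N = 5.
Total output Q = 9 + 5 = 14.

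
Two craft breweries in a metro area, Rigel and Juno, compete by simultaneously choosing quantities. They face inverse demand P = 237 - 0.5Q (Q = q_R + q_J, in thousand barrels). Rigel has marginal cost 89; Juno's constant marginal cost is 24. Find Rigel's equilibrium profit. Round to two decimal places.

1530.89

Rigel's profit: π_R = (237 - 0.5Q)q_R - (89q_R). Setting ∂π_R/∂q_R = 0: 148 - q_R - (1/2)(q_J) = 0.
Juno's first-order condition: 213 - q_J - (1/2)(q_R) = 0.
So q_R = (148 - (1/2)q_J) and q_J = (213 - (1/2)q_R).
Solving the pair: q_R = 166/3, q_J = 556/3.
Price P = 237 - (1/2)·(722/3) = 350/3.
Rigel's profit: (350/3 - 89)·(166/3) = 1530.8889.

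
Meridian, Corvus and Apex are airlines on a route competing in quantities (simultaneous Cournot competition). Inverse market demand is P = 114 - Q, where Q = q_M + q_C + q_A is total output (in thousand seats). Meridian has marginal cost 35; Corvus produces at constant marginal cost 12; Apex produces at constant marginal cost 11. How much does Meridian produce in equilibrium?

Meridian's profit: π_M = (114 - Q)q_M - (35q_M). Setting ∂π_M/∂q_M = 0: 79 - 2q_M - (q_C + q_A) = 0.
Corvus's profit: π_C = (114 - Q)q_C - (12q_C). Setting ∂π_C/∂q_C = 0: 102 - 2q_C - (q_M + q_A) = 0.
Apex's profit: π_A = (114 - Q)q_A - (11q_A). Setting ∂π_A/∂q_A = 0: 103 - 2q_A - (q_M + q_C) = 0.
Summing all 3 equations gives 284 − 4Q = 0, hence Q = 71.
Back-substituting: q_M = (79 − 71) = 8, q_C = (102 − 71) = 31, q_A = (103 − 71) = 32.

8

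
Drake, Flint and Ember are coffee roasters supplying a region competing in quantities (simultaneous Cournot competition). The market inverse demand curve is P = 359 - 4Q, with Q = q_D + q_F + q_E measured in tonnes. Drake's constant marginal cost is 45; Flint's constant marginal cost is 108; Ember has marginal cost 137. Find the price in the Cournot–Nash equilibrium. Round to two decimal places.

Drake's profit: π_D = (359 - 4Q)q_D - (45q_D). Setting ∂π_D/∂q_D = 0: 314 - 8q_D - 4(q_F + q_E) = 0.
Flint's first-order condition: 251 - 8q_F - 4(q_D + q_E) = 0.
Ember's first-order condition: 222 - 8q_E - 4(q_D + q_F) = 0.
Adding the 3 conditions: 787 − 8Q − 8Q = 0, i.e. Q = 787/16.
Back-substituting: q_D = (314 − 787/4)/4 = 469/16, q_F = (251 − 787/4)/4 = 217/16, q_E = (222 − 787/4)/4 = 101/16.
Total output Q = 787/16, so price P = 359 - 4·(787/16) = 649/4.

162.25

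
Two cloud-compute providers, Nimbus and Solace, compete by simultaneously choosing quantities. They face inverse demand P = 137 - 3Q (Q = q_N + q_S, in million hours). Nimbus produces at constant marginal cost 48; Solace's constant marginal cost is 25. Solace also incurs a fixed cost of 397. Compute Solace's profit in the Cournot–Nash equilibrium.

Nimbus's profit: π_N = (137 - 3Q)q_N - (48q_N). Setting ∂π_N/∂q_N = 0: 89 - 6q_N - 3(q_S) = 0.
Solace's first-order condition: 112 - 6q_S - 3(q_N) = 0.
Rearranging gives the reaction functions q_N = (89 - 3q_S)/6 and q_S = (112 - 3q_N)/6.
Solving the pair: q_N = 22/3, q_S = 15.
Price P = 137 - 3·(67/3) = 70.
Solace's profit: (70 - 25)·15 - 397 = 278.

278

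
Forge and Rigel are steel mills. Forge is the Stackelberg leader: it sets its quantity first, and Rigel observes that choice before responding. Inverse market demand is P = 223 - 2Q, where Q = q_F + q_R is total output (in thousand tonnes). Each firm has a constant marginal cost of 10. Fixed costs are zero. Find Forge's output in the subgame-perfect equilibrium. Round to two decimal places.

The follower Rigel best-responds to any q_F: π_R = (223 - 2Q)q_R - 10q_R.
∂π_R/∂q_R = 213 - 2q_F - 4q_R = 0 gives the reaction function q_R = (213 - 2q_F)/4.
Forge substitutes q_R(q_F) into its own profit: π_F = q_F(223 - 2q_F - (213 - 2q_F)/2) - 10q_F = (233/2 - q_F)q_F - 10q_F.
Leader FOC: 213/2 - 2q_F = 0, so q_F = 213/4.
Then q_R = (213 - 2·(213/4))/4 = 213/8.

53.25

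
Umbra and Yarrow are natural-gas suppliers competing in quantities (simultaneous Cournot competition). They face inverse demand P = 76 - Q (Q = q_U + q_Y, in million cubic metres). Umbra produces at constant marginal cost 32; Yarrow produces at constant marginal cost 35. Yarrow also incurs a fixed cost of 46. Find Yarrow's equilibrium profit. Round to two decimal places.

114.44

Umbra's profit: π_U = (76 - Q)q_U - (32q_U). Setting ∂π_U/∂q_U = 0: 44 - 2q_U - (q_Y) = 0.
Yarrow's first-order condition: 41 - 2q_Y - (q_U) = 0.
Best responses: q_U = (44 - q_Y)/2, q_Y = (41 - q_U)/2.
Solving the pair: q_U = 47/3, q_Y = 38/3.
Price P = 76 - 85/3 = 143/3.
Yarrow's profit: (143/3 - 35)·(38/3) - 46 = 1030/9.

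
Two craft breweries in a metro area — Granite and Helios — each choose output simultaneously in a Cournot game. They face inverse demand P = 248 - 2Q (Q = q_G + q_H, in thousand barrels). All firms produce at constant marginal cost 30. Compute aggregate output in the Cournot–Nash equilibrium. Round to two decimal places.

A representative firm's profit is π_i = q_i(248 - 2Q) - 30q_i.
Setting ∂π_i/∂q_i = 0 with rivals' quantities fixed: 218 - 4q_i - 2q_j = 0.
By symmetry each firm produces the same amount; substituting q_j = q_i yields q_i = 218/6 = 109/3.
Total output Q = 109/3 + 109/3 = 218/3.

72.67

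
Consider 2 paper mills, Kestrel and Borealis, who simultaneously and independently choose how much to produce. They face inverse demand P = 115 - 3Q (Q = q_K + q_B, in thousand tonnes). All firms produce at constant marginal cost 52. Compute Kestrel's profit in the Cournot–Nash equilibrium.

147

A representative firm's profit is π_i = q_i(115 - 3Q) - 52q_i.
Setting ∂π_i/∂q_i = 0 with rivals' quantities fixed: 63 - 6q_i - 3q_j = 0.
With identical firms every q_j equals q_i, so q_j = q_i and 63 = 9q_i, giving q_i = 7.
Price P = 115 - 3·14 = 73.
Kestrel's profit: (73 - 52)·7 = 147.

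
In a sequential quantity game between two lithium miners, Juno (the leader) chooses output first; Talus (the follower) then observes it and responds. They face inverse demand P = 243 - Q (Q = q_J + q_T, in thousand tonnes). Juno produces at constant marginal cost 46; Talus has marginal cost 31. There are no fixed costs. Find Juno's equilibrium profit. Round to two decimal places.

Solve by backward induction. Given q_J, the follower Talus maximises π_T = (243 - q_J - q_T)q_T - 31q_T.
∂π_T/∂q_T = 212 - q_J - 2q_T = 0 gives the reaction function q_T = (212 - q_J)/2.
Juno substitutes q_T(q_J) into its own profit: π_J = q_J(243 - q_J - (212 - q_J)/2) - 46q_J = (137 - (1/2)q_J)q_J - 46q_J.
The leader's first-order condition 91 - q_J = 0 yields q_J = 91.
Then q_T = (212 - 91)/2 = 121/2.
Price P = 243 - 303/2 = 183/2.
Juno's profit: (183/2 - 46)·91 = 4140.5000.

4140.50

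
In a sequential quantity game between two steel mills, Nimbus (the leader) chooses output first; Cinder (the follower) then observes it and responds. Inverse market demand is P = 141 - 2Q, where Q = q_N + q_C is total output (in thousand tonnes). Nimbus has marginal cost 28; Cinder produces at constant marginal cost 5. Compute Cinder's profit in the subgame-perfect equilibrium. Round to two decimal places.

1035.13

The follower Cinder best-responds to any q_N: π_C = (141 - 2Q)q_C - 5q_C.
Setting the follower's marginal profit to zero, 136 - 2q_N - 4q_C = 0, i.e. q_C = (136 - 2q_N)/4.
Nimbus substitutes q_C(q_N) into its own profit: π_N = q_N(141 - 2q_N - (136 - 2q_N)/2) - 28q_N = (73 - q_N)q_N - 28q_N.
Maximising: ∂π_N/∂q_N = 45 - 2q_N = 0, giving q_N = 45/2.
Then q_C = (136 - 2·(45/2))/4 = 91/4.
Price P = 141 - 2·(181/4) = 101/2.
Cinder's profit: (101/2 - 5)·(91/4) = 1035.1250.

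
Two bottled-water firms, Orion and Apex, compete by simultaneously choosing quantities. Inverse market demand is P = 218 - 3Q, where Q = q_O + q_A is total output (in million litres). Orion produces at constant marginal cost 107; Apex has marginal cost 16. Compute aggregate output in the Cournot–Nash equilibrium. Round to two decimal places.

34.78

Orion's profit: π_O = (218 - 3Q)q_O - (107q_O). Setting ∂π_O/∂q_O = 0: 111 - 6q_O - 3(q_A) = 0.
Apex's first-order condition: 202 - 6q_A - 3(q_O) = 0.
Rearranging gives the reaction functions q_O = (111 - 3q_A)/6 and q_A = (202 - 3q_O)/6.
Solving the pair: q_O = 20/9, q_A = 293/9.
Total output Q = 20/9 + 293/9 = 313/9.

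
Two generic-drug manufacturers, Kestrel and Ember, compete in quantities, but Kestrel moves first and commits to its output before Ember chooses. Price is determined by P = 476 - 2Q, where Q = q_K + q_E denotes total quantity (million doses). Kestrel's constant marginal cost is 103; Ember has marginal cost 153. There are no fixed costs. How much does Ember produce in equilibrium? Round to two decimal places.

Solve by backward induction. Given q_K, the follower Ember maximises π_E = (476 - 2q_K - 2q_E)q_E - 153q_E.
∂π_E/∂q_E = 323 - 2q_K - 4q_E = 0 gives the reaction function q_E = (323 - 2q_K)/4.
The leader anticipates this reaction. Substituting into P = 476 - 2Q gives P = 629/2 - q_K, so π_K = (629/2 - q_K)q_K - 103q_K.
The leader's first-order condition 423/2 - 2q_K = 0 yields q_K = 423/4.
Then q_E = (323 - 2·(423/4))/4 = 223/8.

27.88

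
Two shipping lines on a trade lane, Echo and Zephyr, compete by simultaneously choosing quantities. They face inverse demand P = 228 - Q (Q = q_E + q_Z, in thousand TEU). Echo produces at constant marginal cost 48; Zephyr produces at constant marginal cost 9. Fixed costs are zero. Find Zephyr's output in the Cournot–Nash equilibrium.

86

Echo's profit: π_E = (228 - Q)q_E - (48q_E). Setting ∂π_E/∂q_E = 0: 180 - 2q_E - (q_Z) = 0.
Zephyr's first-order condition: 219 - 2q_Z - (q_E) = 0.
Best responses: q_E = (180 - q_Z)/2, q_Z = (219 - q_E)/2.
Solving the pair: q_E = 47, q_Z = 86.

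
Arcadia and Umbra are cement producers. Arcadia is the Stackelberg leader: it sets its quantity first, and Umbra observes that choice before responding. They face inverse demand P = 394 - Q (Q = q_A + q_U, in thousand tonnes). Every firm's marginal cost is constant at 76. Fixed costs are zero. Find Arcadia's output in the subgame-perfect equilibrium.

159

The follower Umbra best-responds to any q_A: π_U = (394 - Q)q_U - 76q_U.
∂π_U/∂q_U = 318 - q_A - 2q_U = 0 gives the reaction function q_U = (318 - q_A)/2.
Arcadia substitutes q_U(q_A) into its own profit: π_A = q_A(394 - q_A - (318 - q_A)/2) - 76q_A = (235 - (1/2)q_A)q_A - 76q_A.
Maximising: ∂π_A/∂q_A = 159 - q_A = 0, giving q_A = 159.
Then q_U = (318 - 159)/2 = 159/2.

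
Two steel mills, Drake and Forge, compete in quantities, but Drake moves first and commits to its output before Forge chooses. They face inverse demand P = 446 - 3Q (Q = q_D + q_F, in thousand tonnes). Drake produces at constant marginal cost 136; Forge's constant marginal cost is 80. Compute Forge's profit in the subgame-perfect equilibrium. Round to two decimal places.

The follower Forge best-responds to any q_D: π_F = (446 - 3Q)q_F - 80q_F.
Setting the follower's marginal profit to zero, 366 - 3q_D - 6q_F = 0, i.e. q_F = (366 - 3q_D)/6.
Drake substitutes q_F(q_D) into its own profit: π_D = q_D(446 - 3q_D - (366 - 3q_D)/2) - 136q_D = (263 - (3/2)q_D)q_D - 136q_D.
The leader's first-order condition 127 - 3q_D = 0 yields q_D = 127/3.
Then q_F = (366 - 3·(127/3))/6 = 239/6.
Price P = 446 - 3·(493/6) = 399/2.
Forge's profit: (399/2 - 80)·(239/6) = 4760.0833.

4760.08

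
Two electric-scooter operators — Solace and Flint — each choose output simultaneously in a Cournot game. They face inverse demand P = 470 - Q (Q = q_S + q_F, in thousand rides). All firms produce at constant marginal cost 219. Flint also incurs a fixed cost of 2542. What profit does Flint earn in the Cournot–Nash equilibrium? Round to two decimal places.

A representative firm's profit is π_i = q_i(470 - Q) - 219q_i.
Setting ∂π_i/∂q_i = 0 with rivals' quantities fixed: 251 - 2q_i - q_j = 0.
By symmetry each firm produces the same amount; substituting q_j = q_i yields q_i = 251/3.
Price P = 470 - 502/3 = 908/3.
Flint's profit: (908/3 - 219)·(251/3) - 2542 = 4458.1111.

4458.11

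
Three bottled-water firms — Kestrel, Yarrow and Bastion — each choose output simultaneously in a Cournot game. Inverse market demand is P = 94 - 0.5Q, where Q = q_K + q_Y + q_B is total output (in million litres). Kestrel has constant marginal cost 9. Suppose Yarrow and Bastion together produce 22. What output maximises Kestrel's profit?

With rivals' combined output fixed at 22, Kestrel's profit is π_K = (94 - (1/2)·22 - (1/2)q_K)q_K - (9q_K) = (83 - (1/2)q_K)q_K - (9q_K).
∂π_K/∂q_K = 74 - q_K = 0, so q_K = 74.

74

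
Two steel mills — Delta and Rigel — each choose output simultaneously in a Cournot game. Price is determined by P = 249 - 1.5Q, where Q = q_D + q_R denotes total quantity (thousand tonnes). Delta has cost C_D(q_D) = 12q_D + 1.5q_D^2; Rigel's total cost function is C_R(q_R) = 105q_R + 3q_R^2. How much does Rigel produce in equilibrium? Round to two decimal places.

9.83

Delta's profit: π_D = (249 - 1.5Q)q_D - (12q_D + (3/2)q_D²). Setting ∂π_D/∂q_D = 0: 237 - 6q_D - (3/2)(q_R) = 0.
Rigel's first-order condition: 144 - 9q_R - (3/2)(q_D) = 0.
Rearranging gives the reaction functions q_D = (237 - (3/2)q_R)/6 and q_R = (144 - (3/2)q_D)/9.
Solving the pair: q_D = 852/23, q_R = 226/23.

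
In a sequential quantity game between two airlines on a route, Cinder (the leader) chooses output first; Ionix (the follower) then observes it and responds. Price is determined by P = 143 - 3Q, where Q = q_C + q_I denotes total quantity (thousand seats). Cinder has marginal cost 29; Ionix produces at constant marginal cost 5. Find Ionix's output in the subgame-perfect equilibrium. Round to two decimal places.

Solve by backward induction. Given q_C, the follower Ionix maximises π_I = (143 - 3q_C - 3q_I)q_I - 5q_I.
Follower FOC: 138 - 3q_C - 6q_I = 0, so q_I(q_C) = (138 - 3q_C)/6.
Cinder substitutes q_I(q_C) into its own profit: π_C = q_C(143 - 3q_C - (138 - 3q_C)/2) - 29q_C = (74 - (3/2)q_C)q_C - 29q_C.
Leader FOC: 45 - 3q_C = 0, so q_C = 15.
Then q_I = (138 - 3·15)/6 = 31/2.

15.50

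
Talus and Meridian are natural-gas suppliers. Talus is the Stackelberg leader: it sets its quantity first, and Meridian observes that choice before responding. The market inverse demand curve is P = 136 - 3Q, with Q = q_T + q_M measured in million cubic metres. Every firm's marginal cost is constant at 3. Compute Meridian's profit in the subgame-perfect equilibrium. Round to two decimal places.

The follower Meridian best-responds to any q_T: π_M = (136 - 3Q)q_M - 3q_M.
∂π_M/∂q_M = 133 - 3q_T - 6q_M = 0 gives the reaction function q_M = (133 - 3q_T)/6.
The leader anticipates this reaction. Substituting into P = 136 - 3Q gives P = 139/2 - (3/2)q_T, so π_T = (139/2 - (3/2)q_T)q_T - 3q_T.
Leader FOC: 133/2 - 3q_T = 0, so q_T = 133/6.
Then q_M = (133 - 3·(133/6))/6 = 133/12.
Price P = 136 - 3·(133/4) = 145/4.
Meridian's profit: (145/4 - 3)·(133/12) = 368.5208.

368.52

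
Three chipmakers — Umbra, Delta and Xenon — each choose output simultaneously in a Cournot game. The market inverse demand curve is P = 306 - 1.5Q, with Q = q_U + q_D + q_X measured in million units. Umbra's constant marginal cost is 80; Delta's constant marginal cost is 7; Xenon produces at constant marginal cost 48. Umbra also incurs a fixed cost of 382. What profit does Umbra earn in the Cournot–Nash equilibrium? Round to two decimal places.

Umbra's profit: π_U = (306 - 1.5Q)q_U - (80q_U). Setting ∂π_U/∂q_U = 0: 226 - 3q_U - (3/2)(q_D + q_X) = 0.
Delta's profit: π_D = (306 - 1.5Q)q_D - (7q_D). Setting ∂π_D/∂q_D = 0: 299 - 3q_D - (3/2)(q_U + q_X) = 0.
Xenon's first-order condition: 258 - 3q_X - (3/2)(q_U + q_D) = 0.
Adding the 3 first-order conditions: 783 − 6Q = 0, so Q = 261/2.
Back-substituting: q_U = (226 − 783/4)/(3/2) = 121/6, q_D = (299 − 783/4)/(3/2) = 413/6, q_X = (258 − 783/4)/(3/2) = 83/2.
Price P = 306 - (3/2)·(261/2) = 441/4.
Umbra's profit: (441/4 - 80)·(121/6) - 382 = 228.0417.

228.04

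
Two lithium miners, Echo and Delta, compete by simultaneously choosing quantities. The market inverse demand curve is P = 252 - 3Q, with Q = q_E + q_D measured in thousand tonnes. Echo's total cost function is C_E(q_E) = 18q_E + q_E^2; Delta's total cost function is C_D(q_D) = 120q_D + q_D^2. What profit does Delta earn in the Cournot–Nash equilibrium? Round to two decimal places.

165.71

Echo's profit: π_E = (252 - 3Q)q_E - (18q_E + q_E²). Setting ∂π_E/∂q_E = 0: 234 - 8q_E - 3(q_D) = 0.
Delta's profit: π_D = (252 - 3Q)q_D - (120q_D + q_D²). Setting ∂π_D/∂q_D = 0: 132 - 8q_D - 3(q_E) = 0.
So q_E = (234 - 3q_D)/8 and q_D = (132 - 3q_E)/8.
Substituting one into the other gives q_E = 1476/55 and q_D = 354/55.
Price P = 252 - 3·(366/11) = 1674/11.
Delta's profit: (1674/11)·(354/55) - 120·(354/55) - (354/55)² = 165.7071.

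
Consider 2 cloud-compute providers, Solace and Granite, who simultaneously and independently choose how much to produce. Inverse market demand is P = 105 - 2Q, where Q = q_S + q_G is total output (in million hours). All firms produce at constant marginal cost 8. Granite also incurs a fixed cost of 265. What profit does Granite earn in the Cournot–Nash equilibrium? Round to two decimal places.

257.72

A representative firm's profit is π_i = q_i(105 - 2Q) - 8q_i.
First-order condition (treating rivals' output as given): 97 - 4q_i - 2q_j = 0.
By symmetry each firm produces the same amount; substituting q_j = q_i yields q_i = 97/6.
Price P = 105 - 2·(97/3) = 121/3.
Granite's profit: (121/3 - 8)·(97/6) - 265 = 257.7222.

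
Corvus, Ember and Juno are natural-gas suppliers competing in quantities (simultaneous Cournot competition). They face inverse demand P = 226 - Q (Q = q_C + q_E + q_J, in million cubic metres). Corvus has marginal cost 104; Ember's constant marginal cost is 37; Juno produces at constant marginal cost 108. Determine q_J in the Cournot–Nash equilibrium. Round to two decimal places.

10.75

Corvus's profit: π_C = (226 - Q)q_C - (104q_C). Setting ∂π_C/∂q_C = 0: 122 - 2q_C - (q_E + q_J) = 0.
Ember's profit: π_E = (226 - Q)q_E - (37q_E). Setting ∂π_E/∂q_E = 0: 189 - 2q_E - (q_C + q_J) = 0.
Juno's first-order condition: 118 - 2q_J - (q_C + q_E) = 0.
Adding the 3 conditions: 429 − 2Q − 2Q = 0, i.e. Q = 429/4.
Back-substituting: q_C = (122 − 429/4) = 59/4, q_E = (189 − 429/4) = 327/4, q_J = (118 − 429/4) = 43/4.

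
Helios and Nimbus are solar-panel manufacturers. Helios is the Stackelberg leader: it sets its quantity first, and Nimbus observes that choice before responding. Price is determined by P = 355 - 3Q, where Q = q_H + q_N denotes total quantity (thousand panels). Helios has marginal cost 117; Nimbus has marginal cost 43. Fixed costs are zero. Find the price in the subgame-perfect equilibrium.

Solve by backward induction. Given q_H, the follower Nimbus maximises π_N = (355 - 3q_H - 3q_N)q_N - 43q_N.
Setting the follower's marginal profit to zero, 312 - 3q_H - 6q_N = 0, i.e. q_N = (312 - 3q_H)/6.
The leader anticipates this reaction. Substituting into P = 355 - 3Q gives P = 199 - (3/2)q_H, so π_H = (199 - (3/2)q_H)q_H - 117q_H.
Leader FOC: 82 - 3q_H = 0, so q_H = 82/3.
Then q_N = (312 - 3·(82/3))/6 = 115/3.
Total output Q = 197/3, so price P = 355 - 3·(197/3) = 158.

158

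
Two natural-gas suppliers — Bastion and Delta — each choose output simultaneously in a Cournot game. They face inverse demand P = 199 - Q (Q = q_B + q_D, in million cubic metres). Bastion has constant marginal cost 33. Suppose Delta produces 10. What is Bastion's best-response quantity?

With the rival's output fixed at 10, Bastion's profit is π_B = (199 - 10 - q_B)q_B - (33q_B) = (189 - q_B)q_B - (33q_B).
∂π_B/∂q_B = 156 - 2q_B = 0, so q_B = 78.

78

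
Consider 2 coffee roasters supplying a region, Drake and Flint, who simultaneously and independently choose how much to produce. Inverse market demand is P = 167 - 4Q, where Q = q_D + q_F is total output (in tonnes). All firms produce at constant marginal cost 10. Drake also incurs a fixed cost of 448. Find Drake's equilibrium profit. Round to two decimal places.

236.69

A representative firm's profit is π_i = q_i(167 - 4Q) - 10q_i.
Setting ∂π_i/∂q_i = 0 with rivals' quantities fixed: 157 - 8q_i - 4q_j = 0.
With identical firms every q_j equals q_i, so q_j = q_i and 157 = 12q_i, giving q_i = 157/12.
Price P = 167 - 4·(157/6) = 187/3.
Drake's profit: (187/3 - 10)·(157/12) - 448 = 236.6944.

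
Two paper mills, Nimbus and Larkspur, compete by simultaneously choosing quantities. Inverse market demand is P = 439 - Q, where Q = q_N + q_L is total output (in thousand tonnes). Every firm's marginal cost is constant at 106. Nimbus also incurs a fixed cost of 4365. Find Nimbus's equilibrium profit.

A representative firm's profit is π_i = q_i(439 - Q) - 106q_i.
First-order condition (treating rivals' output as given): 333 - 2q_i - q_j = 0.
By symmetry each firm produces the same amount; substituting q_j = q_i yields q_i = 333/3 = 111.
Price P = 439 - 222 = 217.
Nimbus's profit: (217 - 106)·111 - 4365 = 7956.

7956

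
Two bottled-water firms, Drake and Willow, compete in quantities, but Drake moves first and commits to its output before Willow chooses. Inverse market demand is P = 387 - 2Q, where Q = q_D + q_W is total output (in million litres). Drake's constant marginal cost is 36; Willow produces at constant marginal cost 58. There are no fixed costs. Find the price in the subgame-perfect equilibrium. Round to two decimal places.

129.25

Solve by backward induction. Given q_D, the follower Willow maximises π_W = (387 - 2q_D - 2q_W)q_W - 58q_W.
∂π_W/∂q_W = 329 - 2q_D - 4q_W = 0 gives the reaction function q_W = (329 - 2q_D)/4.
The leader anticipates this reaction. Substituting into P = 387 - 2Q gives P = 445/2 - q_D, so π_D = (445/2 - q_D)q_D - 36q_D.
The leader's first-order condition 373/2 - 2q_D = 0 yields q_D = 373/4.
Then q_W = (329 - 2·(373/4))/4 = 285/8.
Total output Q = 1031/8, so price P = 387 - 2·(1031/8) = 517/4.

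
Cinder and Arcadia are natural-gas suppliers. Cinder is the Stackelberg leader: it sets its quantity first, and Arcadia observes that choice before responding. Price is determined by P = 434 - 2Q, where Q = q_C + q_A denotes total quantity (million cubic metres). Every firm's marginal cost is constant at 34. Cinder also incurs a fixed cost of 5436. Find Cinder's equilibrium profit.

4564

The follower Arcadia best-responds to any q_C: π_A = (434 - 2Q)q_A - 34q_A.
Follower FOC: 400 - 2q_C - 4q_A = 0, so q_A(q_C) = (400 - 2q_C)/4.
Cinder substitutes q_A(q_C) into its own profit: π_C = q_C(434 - 2q_C - (400 - 2q_C)/2) - 34q_C = (234 - q_C)q_C - 34q_C.
The leader's first-order condition 200 - 2q_C = 0 yields q_C = 100.
Then q_A = (400 - 2·100)/4 = 50.
Price P = 434 - 2·150 = 134.
Cinder's profit: (134 - 34)·100 - 5436 = 4564.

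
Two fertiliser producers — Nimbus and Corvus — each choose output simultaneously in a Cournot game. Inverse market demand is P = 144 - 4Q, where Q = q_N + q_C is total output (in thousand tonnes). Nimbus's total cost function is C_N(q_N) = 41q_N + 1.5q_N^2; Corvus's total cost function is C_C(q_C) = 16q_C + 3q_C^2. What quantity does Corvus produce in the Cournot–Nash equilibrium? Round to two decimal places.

Nimbus's profit: π_N = (144 - 4Q)q_N - (41q_N + (3/2)q_N²). Setting ∂π_N/∂q_N = 0: 103 - 11q_N - 4(q_C) = 0.
Corvus's profit: π_C = (144 - 4Q)q_C - (16q_C + 3q_C²). Setting ∂π_C/∂q_C = 0: 128 - 14q_C - 4(q_N) = 0.
So q_N = (103 - 4q_C)/11 and q_C = (128 - 4q_N)/14.
Solving the pair: q_N = 155/23, q_C = 166/23.

7.22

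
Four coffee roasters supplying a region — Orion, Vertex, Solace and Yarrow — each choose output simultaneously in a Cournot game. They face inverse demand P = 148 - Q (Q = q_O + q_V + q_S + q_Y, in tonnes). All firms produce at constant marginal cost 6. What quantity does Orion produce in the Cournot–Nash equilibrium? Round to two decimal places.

28.40

A representative firm's profit is π_i = q_i(148 - Q) - 6q_i.
First-order condition (treating rivals' output as given): 142 - 2q_i - Σ_{j≠i} q_j = 0.
By symmetry each firm produces the same amount; substituting Σ_{j≠i} q_j = 3q_i yields q_i = 142/5.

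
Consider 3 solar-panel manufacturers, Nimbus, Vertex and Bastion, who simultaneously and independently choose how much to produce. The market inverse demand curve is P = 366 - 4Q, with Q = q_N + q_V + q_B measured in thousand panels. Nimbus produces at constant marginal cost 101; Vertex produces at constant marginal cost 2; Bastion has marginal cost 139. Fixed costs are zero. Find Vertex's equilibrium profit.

5625

Nimbus's profit: π_N = (366 - 4Q)q_N - (101q_N). Setting ∂π_N/∂q_N = 0: 265 - 8q_N - 4(q_V + q_B) = 0.
Vertex's profit: π_V = (366 - 4Q)q_V - (2q_V). Setting ∂π_V/∂q_V = 0: 364 - 8q_V - 4(q_N + q_B) = 0.
Bastion's profit: π_B = (366 - 4Q)q_B - (139q_B). Setting ∂π_B/∂q_B = 0: 227 - 8q_B - 4(q_N + q_V) = 0.
Summing all 3 equations gives 856 − 16Q = 0, hence Q = 107/2.
Back-substituting: q_N = (265 − 214)/4 = 51/4, q_V = (364 − 214)/4 = 75/2, q_B = (227 − 214)/4 = 13/4.
Price P = 366 - 4·(107/2) = 152.
Vertex's profit: (152 - 2)·(75/2) = 5625.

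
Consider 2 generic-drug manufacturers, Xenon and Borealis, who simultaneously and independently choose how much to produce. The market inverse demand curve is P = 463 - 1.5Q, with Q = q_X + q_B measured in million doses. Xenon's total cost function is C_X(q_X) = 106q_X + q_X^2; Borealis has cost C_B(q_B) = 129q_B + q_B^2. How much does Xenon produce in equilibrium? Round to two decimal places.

56.44

Xenon's profit: π_X = (463 - 1.5Q)q_X - (106q_X + q_X²). Setting ∂π_X/∂q_X = 0: 357 - 5q_X - (3/2)(q_B) = 0.
Borealis's first-order condition: 334 - 5q_B - (3/2)(q_X) = 0.
Rearranging gives the reaction functions q_X = (357 - (3/2)q_B)/5 and q_B = (334 - (3/2)q_X)/5.
Solving the pair: q_X = 56.4396, q_B = 49.8681.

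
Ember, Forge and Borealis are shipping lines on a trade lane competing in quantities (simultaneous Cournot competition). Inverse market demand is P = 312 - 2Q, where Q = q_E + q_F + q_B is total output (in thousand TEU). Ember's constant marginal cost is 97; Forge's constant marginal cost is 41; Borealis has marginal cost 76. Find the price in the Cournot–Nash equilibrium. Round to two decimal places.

131.50

Ember's profit: π_E = (312 - 2Q)q_E - (97q_E). Setting ∂π_E/∂q_E = 0: 215 - 4q_E - 2(q_F + q_B) = 0.
Forge's profit: π_F = (312 - 2Q)q_F - (41q_F). Setting ∂π_F/∂q_F = 0: 271 - 4q_F - 2(q_E + q_B) = 0.
Borealis's profit: π_B = (312 - 2Q)q_B - (76q_B). Setting ∂π_B/∂q_B = 0: 236 - 4q_B - 2(q_E + q_F) = 0.
Summing all 3 equations gives 722 − 8Q = 0, hence Q = 361/4.
Back-substituting: q_E = (215 − 361/2)/2 = 69/4, q_F = (271 − 361/2)/2 = 181/4, q_B = (236 − 361/2)/2 = 111/4.
Total output Q = 361/4, so price P = 312 - 2·(361/4) = 263/2.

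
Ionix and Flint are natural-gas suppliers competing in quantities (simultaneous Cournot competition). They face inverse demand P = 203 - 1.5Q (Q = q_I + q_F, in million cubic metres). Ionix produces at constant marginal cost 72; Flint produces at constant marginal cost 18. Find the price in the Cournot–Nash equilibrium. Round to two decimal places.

Ionix's profit: π_I = (203 - 1.5Q)q_I - (72q_I). Setting ∂π_I/∂q_I = 0: 131 - 3q_I - (3/2)(q_F) = 0.
Flint's first-order condition: 185 - 3q_F - (3/2)(q_I) = 0.
Rearranging gives the reaction functions q_I = (131 - (3/2)q_F)/3 and q_F = (185 - (3/2)q_I)/3.
Solving the pair: q_I = 154/9, q_F = 478/9.
Total output Q = 632/9, so price P = 203 - (3/2)·(632/9) = 293/3.

97.67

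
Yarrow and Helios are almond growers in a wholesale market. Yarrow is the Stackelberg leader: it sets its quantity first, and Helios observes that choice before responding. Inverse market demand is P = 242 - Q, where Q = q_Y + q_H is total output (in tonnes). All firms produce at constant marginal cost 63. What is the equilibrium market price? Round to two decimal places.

Solve by backward induction. Given q_Y, the follower Helios maximises π_H = (242 - q_Y - q_H)q_H - 63q_H.
Follower FOC: 179 - q_Y - 2q_H = 0, so q_H(q_Y) = (179 - q_Y)/2.
Yarrow substitutes q_H(q_Y) into its own profit: π_Y = q_Y(242 - q_Y - (179 - q_Y)/2) - 63q_Y = (305/2 - (1/2)q_Y)q_Y - 63q_Y.
Leader FOC: 179/2 - q_Y = 0, so q_Y = 179/2.
Then q_H = (179 - 179/2)/2 = 179/4.
Total output Q = 537/4, so price P = 242 - 537/4 = 431/4.

107.75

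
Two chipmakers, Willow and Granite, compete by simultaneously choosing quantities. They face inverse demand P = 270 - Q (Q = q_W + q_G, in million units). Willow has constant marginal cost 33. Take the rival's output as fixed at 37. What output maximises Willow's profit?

With the rival's output fixed at 37, Willow's profit is π_W = (270 - 37 - q_W)q_W - (33q_W) = (233 - q_W)q_W - (33q_W).
∂π_W/∂q_W = 200 - 2q_W = 0, so q_W = 100.

100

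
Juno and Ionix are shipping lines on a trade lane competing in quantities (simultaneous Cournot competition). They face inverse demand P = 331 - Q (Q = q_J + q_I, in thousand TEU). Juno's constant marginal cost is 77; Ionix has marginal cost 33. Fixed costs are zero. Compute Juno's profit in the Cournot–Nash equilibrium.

Juno's profit: π_J = (331 - Q)q_J - (77q_J). Setting ∂π_J/∂q_J = 0: 254 - 2q_J - (q_I) = 0.
Ionix's first-order condition: 298 - 2q_I - (q_J) = 0.
Rearranging gives the reaction functions q_J = (254 - q_I)/2 and q_I = (298 - q_J)/2.
Solving the pair: q_J = 70, q_I = 114.
Price P = 331 - 184 = 147.
Juno's profit: (147 - 77)·70 = 4900.

4900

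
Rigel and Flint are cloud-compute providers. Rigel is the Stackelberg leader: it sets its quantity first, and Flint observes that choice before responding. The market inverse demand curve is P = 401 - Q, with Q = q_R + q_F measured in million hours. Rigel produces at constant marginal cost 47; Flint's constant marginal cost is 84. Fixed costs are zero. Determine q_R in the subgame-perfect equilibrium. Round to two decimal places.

Solve by backward induction. Given q_R, the follower Flint maximises π_F = (401 - q_R - q_F)q_F - 84q_F.
∂π_F/∂q_F = 317 - q_R - 2q_F = 0 gives the reaction function q_F = (317 - q_R)/2.
Rigel substitutes q_F(q_R) into its own profit: π_R = q_R(401 - q_R - (317 - q_R)/2) - 47q_R = (485/2 - (1/2)q_R)q_R - 47q_R.
The leader's first-order condition 391/2 - q_R = 0 yields q_R = 391/2.
Then q_F = (317 - 391/2)/2 = 243/4.

195.50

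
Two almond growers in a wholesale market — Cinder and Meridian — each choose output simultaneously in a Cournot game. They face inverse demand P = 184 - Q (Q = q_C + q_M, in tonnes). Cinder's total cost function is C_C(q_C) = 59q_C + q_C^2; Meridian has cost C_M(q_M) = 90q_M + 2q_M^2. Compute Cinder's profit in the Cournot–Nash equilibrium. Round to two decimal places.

1626.98

Cinder's profit: π_C = (184 - Q)q_C - (59q_C + q_C²). Setting ∂π_C/∂q_C = 0: 125 - 4q_C - (q_M) = 0.
Meridian's first-order condition: 94 - 6q_M - (q_C) = 0.
So q_C = (125 - q_M)/4 and q_M = (94 - q_C)/6.
Substituting one into the other gives q_C = 656/23 and q_M = 251/23.
Price P = 184 - 907/23 = 144.5652.
Cinder's profit: 144.5652·(656/23) - 59·(656/23) - (656/23)² = 1626.9792.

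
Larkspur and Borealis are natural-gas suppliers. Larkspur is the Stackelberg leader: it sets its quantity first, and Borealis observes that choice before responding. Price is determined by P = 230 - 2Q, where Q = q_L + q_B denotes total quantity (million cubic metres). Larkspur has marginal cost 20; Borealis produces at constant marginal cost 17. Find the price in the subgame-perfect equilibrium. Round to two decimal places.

The follower Borealis best-responds to any q_L: π_B = (230 - 2Q)q_B - 17q_B.
Setting the follower's marginal profit to zero, 213 - 2q_L - 4q_B = 0, i.e. q_B = (213 - 2q_L)/4.
The leader anticipates this reaction. Substituting into P = 230 - 2Q gives P = 247/2 - q_L, so π_L = (247/2 - q_L)q_L - 20q_L.
The leader's first-order condition 207/2 - 2q_L = 0 yields q_L = 207/4.
Then q_B = (213 - 2·(207/4))/4 = 219/8.
Total output Q = 633/8, so price P = 230 - 2·(633/8) = 287/4.

71.75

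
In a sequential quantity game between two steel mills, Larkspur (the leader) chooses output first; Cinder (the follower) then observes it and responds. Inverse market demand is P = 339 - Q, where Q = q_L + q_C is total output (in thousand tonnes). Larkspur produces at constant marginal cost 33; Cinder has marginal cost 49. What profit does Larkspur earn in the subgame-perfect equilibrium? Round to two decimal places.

The follower Cinder best-responds to any q_L: π_C = (339 - Q)q_C - 49q_C.
Setting the follower's marginal profit to zero, 290 - q_L - 2q_C = 0, i.e. q_C = (290 - q_L)/2.
Larkspur substitutes q_C(q_L) into its own profit: π_L = q_L(339 - q_L - (290 - q_L)/2) - 33q_L = (194 - (1/2)q_L)q_L - 33q_L.
The leader's first-order condition 161 - q_L = 0 yields q_L = 161.
Then q_C = (290 - 161)/2 = 129/2.
Price P = 339 - 451/2 = 227/2.
Larkspur's profit: (227/2 - 33)·161 = 12960.5000.

12960.50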